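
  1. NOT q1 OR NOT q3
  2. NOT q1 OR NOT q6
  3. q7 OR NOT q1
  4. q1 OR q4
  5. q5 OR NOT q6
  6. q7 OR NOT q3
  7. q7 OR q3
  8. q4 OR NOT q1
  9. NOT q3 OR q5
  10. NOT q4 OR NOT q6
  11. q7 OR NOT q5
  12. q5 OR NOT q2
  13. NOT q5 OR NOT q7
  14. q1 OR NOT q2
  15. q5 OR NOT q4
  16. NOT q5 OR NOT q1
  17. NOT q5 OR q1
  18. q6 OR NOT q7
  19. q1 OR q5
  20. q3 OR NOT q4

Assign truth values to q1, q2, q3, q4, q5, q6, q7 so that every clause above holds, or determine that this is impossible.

UNSATISFIABLE

Try q1 = false.
The clause (q4) is unit, so q4 = true.
The clause (NOT q6) is unit, so q6 = false.
The clause (NOT q2) is unit, so q2 = false.
The clause (q5) is unit, so q5 = true.
That conflicts with the unit clause (NOT q5).
Backtrack on q1: now try q1 = true.
The clause (NOT q3) is unit, so q3 = false.
The clause (NOT q6) is unit, so q6 = false.
The clause (q7) is unit, so q7 = true.
That conflicts with the unit clause (NOT q7).
Either choice for q1 ends in contradiction.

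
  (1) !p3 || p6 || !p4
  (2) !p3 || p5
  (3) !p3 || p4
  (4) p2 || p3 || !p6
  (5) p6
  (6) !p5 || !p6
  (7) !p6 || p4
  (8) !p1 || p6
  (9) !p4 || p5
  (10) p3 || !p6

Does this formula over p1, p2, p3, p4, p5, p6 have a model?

No, unsatisfiable

Unit clause (p6) forces p6 = true.
Unit clause (!p5) forces p5 = false.
Unit clause (!p3) forces p3 = false.
That conflicts with the unit clause (p3).
No assignment satisfies every clause.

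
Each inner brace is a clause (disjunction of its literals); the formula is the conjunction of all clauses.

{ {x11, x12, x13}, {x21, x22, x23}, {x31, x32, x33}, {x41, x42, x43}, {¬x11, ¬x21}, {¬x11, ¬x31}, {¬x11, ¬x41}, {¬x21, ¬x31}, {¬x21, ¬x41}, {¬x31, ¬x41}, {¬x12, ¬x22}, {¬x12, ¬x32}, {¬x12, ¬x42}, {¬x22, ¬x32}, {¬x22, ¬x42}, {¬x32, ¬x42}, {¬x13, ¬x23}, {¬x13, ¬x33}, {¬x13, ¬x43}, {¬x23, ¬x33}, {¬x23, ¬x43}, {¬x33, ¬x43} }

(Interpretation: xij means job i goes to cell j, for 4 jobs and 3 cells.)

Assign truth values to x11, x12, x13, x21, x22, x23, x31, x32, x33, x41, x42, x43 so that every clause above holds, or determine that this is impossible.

UNSATISFIABLE

Try x11 = False.
Try x12 = True.
Unit clause (¬x22) forces x22 = False.
Unit clause (¬x32) forces x32 = False.
Unit clause (¬x42) forces x42 = False.
Try x21 = True.
Unit clause (¬x31) forces x31 = False.
Unit clause (x33) forces x33 = True.
Unit clause (¬x41) forces x41 = False.
Unit clause (x43) forces x43 = True.
Now (¬x43) is unsatisfied and unit — conflict.
Undo x21 and try x21 = False.
Unit clause (x23) forces x23 = True.
Unit clause (¬x13) forces x13 = False.
Unit clause (¬x33) forces x33 = False.
Unit clause (x31) forces x31 = True.
Unit clause (¬x41) forces x41 = False.
Unit clause (x43) forces x43 = True.
Now (¬x43) is unsatisfied and unit — conflict.
Both values of x21 lead to a conflict.
Undo x12 and try x12 = False.
Unit clause (x13) forces x13 = True.
Unit clause (¬x23) forces x23 = False.
Unit clause (¬x33) forces x33 = False.
Unit clause (¬x43) forces x43 = False.
Try x21 = True.
Unit clause (¬x31) forces x31 = False.
Unit clause (x32) forces x32 = True.
Unit clause (¬x41) forces x41 = False.
Unit clause (x42) forces x42 = True.
Now (¬x42) is unsatisfied and unit — conflict.
Undo x21 and try x21 = False.
Unit clause (x22) forces x22 = True.
Unit clause (¬x32) forces x32 = False.
Unit clause (x31) forces x31 = True.
Unit clause (¬x41) forces x41 = False.
Unit clause (x42) forces x42 = True.
Now (¬x42) is unsatisfied and unit — conflict.
Both values of x21 lead to a conflict.
Both values of x12 lead to a conflict.
Undo x11 and try x11 = True.
Unit clause (¬x21) forces x21 = False.
Unit clause (¬x31) forces x31 = False.
Unit clause (¬x41) forces x41 = False.
Try x22 = True.
Unit clause (¬x12) forces x12 = False.
Unit clause (¬x32) forces x32 = False.
Unit clause (x33) forces x33 = True.
Unit clause (¬x42) forces x42 = False.
Unit clause (x43) forces x43 = True.
Now (¬x43) is unsatisfied and unit — conflict.
Undo x22 and try x22 = False.
Unit clause (x23) forces x23 = True.
Unit clause (¬x13) forces x13 = False.
Unit clause (¬x33) forces x33 = False.
Unit clause (x32) forces x32 = True.
Unit clause (¬x12) forces x12 = False.
Unit clause (¬x42) forces x42 = False.
Unit clause (x43) forces x43 = True.
Now (¬x43) is unsatisfied and unit — conflict.
Both values of x22 lead to a conflict.
Both values of x11 lead to a conflict.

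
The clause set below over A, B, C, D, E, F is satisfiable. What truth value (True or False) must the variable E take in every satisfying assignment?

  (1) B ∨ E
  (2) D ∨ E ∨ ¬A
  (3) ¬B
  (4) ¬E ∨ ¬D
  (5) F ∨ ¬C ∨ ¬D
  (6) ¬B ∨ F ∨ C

True

Suppose E = False.
(B) alone gives B = True.
Now (¬B) is unsatisfied and unit — conflict.
So every satisfying assignment has E = True.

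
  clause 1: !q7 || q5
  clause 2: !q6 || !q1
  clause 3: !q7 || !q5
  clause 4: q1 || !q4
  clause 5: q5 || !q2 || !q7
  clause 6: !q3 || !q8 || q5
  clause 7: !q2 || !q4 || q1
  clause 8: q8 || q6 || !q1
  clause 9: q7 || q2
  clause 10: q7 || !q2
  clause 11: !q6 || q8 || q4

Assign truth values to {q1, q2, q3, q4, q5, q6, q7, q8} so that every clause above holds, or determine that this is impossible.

UNSATISFIABLE

Case q7 = false:
The clause (q2) is unit, so q2 = true.
But (!q2) is also a unit clause — contradiction.
Undo q7 and try q7 = true.
The clause (q5) is unit, so q5 = true.
But (!q5) is also a unit clause — contradiction.
Both values of q7 lead to a conflict.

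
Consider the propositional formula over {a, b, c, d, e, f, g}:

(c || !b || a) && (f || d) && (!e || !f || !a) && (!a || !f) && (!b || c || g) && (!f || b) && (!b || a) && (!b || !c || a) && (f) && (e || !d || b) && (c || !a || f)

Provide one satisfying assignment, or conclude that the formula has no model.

UNSATISFIABLE

From the singleton clause (f), f = true.
From the singleton clause (!a), a = false.
From the singleton clause (b), b = true.
Now (!b) is unsatisfied and unit — conflict.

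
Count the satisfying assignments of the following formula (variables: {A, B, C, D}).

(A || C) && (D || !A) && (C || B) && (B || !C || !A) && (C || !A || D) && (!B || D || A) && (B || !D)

4

There are 2^4 = 16 truth assignments over (A, B, C, D).
Check each against the 7 clauses (columns in the order A, B, C, D):
  F F F F  ✗ fails (A || C)
  F F F T  ✗ fails (A || C)
  F F T F  ✓ satisfies all
  F F T T  ✗ fails (B || !D)
  F T F F  ✗ fails (A || C)
  F T F T  ✗ fails (A || C)
  F T T F  ✗ fails (!B || D || A)
  F T T T  ✓ satisfies all
  T F F F  ✗ fails (D || !A)
  T F F T  ✗ fails (C || B)
  T F T F  ✗ fails (D || !A)
  T F T T  ✗ fails (B || !C || !A)
  T T F F  ✗ fails (D || !A)
  T T F T  ✓ satisfies all
  T T T F  ✗ fails (D || !A)
  T T T T  ✓ satisfies all
4 of the 16 rows are models.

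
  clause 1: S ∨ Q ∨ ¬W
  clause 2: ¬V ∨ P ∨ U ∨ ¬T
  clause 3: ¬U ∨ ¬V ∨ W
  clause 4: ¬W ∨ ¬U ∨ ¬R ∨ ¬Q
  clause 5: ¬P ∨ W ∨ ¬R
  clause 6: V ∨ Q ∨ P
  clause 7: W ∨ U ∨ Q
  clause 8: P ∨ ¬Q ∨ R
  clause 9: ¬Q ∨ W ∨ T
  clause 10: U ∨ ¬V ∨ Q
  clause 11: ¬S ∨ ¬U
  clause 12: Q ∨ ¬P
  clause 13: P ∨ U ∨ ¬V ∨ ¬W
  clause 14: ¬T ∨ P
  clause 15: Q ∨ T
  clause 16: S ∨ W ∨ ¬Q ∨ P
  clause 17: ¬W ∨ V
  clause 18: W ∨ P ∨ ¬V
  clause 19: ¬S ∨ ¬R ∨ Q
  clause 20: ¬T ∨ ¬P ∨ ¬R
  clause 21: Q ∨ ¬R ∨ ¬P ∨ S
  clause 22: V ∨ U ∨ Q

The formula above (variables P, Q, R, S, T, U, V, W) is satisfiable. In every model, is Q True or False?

Suppose Q = False.
Unit clause (¬P) forces P = False.
Unit clause (V) forces V = True.
Unit clause (U) forces U = True.
Unit clause (W) forces W = True.
Unit clause (S) forces S = True.
Now (¬S) is unsatisfied and unit — conflict.
So every satisfying assignment has Q = True.

True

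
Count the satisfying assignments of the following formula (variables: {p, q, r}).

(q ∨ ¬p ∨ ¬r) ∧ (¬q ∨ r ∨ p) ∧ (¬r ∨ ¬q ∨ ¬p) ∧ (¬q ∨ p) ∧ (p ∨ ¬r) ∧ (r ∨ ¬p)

1

There are 2^3 = 8 truth assignments over (p, q, r).
Check each against the 6 clauses (columns in the order p, q, r):
  F F F  ✓ satisfies all
  F F T  ✗ fails (p ∨ ¬r)
  F T F  ✗ fails (¬q ∨ r ∨ p)
  F T T  ✗ fails (¬q ∨ p)
  T F F  ✗ fails (r ∨ ¬p)
  T F T  ✗ fails (q ∨ ¬p ∨ ¬r)
  T T F  ✗ fails (r ∨ ¬p)
  T T T  ✗ fails (¬r ∨ ¬q ∨ ¬p)
1 of the 8 rows is a model.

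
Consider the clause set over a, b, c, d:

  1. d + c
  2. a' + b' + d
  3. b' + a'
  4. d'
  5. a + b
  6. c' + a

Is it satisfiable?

Yes, satisfiable

Unit clause (d') forces d = 0.
Unit clause (c) forces c = 1.
Unit clause (a) forces a = 1.
Unit clause (b') forces b = 0.
All clauses are satisfied.
A satisfying assignment: a ↦ 1, b ↦ 0, c ↦ 1, d ↦ 0.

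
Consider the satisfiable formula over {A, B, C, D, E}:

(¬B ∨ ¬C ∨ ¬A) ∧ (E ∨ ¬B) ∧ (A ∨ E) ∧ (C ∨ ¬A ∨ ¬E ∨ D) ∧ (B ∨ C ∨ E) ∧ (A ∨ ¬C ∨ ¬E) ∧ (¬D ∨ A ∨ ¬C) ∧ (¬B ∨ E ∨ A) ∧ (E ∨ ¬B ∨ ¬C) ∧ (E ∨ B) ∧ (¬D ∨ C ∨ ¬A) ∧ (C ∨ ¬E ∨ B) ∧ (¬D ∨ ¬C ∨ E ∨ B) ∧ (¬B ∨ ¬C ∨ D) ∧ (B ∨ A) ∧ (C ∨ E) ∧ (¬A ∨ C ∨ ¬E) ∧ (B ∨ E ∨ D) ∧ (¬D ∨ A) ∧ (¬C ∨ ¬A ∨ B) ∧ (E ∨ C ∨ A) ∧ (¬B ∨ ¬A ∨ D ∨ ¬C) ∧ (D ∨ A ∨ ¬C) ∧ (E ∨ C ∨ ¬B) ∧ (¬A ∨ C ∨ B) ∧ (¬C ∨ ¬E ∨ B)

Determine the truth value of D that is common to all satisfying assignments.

Suppose D = True.
From the singleton clause (A), A = True.
From the singleton clause (C), C = True.
From the singleton clause (¬B), B = False.
That conflicts with the unit clause (B).
So every satisfying assignment has D = False.

False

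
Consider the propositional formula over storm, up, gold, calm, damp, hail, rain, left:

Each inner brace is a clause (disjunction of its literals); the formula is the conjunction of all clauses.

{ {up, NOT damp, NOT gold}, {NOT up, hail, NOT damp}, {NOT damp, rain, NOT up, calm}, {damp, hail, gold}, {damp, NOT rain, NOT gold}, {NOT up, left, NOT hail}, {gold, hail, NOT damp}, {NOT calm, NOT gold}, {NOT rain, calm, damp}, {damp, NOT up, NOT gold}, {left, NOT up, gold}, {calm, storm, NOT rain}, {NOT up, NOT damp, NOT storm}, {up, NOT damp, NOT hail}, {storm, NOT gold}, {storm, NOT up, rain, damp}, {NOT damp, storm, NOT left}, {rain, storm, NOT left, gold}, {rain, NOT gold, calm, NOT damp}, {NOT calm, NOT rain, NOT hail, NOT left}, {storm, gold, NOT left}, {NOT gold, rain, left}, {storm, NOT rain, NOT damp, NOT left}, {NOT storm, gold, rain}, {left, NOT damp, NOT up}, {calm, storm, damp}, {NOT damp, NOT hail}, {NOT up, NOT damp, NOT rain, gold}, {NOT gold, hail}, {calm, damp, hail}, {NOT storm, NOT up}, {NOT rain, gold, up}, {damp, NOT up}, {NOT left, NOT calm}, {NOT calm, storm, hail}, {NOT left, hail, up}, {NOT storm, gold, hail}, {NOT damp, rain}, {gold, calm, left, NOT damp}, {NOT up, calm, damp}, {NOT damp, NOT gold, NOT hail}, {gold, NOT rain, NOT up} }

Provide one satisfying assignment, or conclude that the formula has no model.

storm ↦ false, up ↦ false, gold ↦ false, calm ↦ true, damp ↦ false, hail ↦ true, rain ↦ false, left ↦ false

Case calm = true:
The clause (NOT gold) is unit, so gold = false.
The clause (NOT left) is unit, so left = false.
The clause (NOT up) is unit, so up = false.
The clause (NOT rain) is unit, so rain = false.
The clause (NOT storm) is unit, so storm = false.
The clause (hail) is unit, so hail = true.
The clause (NOT damp) is unit, so damp = false.
This assignment satisfies each clause.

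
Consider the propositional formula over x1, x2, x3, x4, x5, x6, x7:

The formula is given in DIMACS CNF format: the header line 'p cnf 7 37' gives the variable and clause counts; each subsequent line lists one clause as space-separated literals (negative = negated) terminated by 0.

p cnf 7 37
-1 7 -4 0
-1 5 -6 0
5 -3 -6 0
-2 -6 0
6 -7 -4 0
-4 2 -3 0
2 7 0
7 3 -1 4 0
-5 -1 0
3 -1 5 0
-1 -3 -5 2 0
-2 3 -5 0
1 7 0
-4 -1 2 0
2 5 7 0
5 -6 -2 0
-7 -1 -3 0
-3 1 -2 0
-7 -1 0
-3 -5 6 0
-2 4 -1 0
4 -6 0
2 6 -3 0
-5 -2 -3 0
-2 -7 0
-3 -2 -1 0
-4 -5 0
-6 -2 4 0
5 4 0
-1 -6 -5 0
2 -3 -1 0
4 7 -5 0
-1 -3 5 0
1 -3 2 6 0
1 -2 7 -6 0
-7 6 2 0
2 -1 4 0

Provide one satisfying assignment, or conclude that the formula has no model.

Branch on x2: set x2 = False.
From the singleton clause (x7), x7 = True.
From the singleton clause (¬x1), x1 = False.
From the singleton clause (x6), x6 = True.
From the singleton clause (x4), x4 = True.
From the singleton clause (¬x3), x3 = False.
From the singleton clause (¬x5), x5 = False.
This assignment satisfies each clause.

x1=False, x2=False, x3=False, x4=True, x5=False, x6=True, x7=True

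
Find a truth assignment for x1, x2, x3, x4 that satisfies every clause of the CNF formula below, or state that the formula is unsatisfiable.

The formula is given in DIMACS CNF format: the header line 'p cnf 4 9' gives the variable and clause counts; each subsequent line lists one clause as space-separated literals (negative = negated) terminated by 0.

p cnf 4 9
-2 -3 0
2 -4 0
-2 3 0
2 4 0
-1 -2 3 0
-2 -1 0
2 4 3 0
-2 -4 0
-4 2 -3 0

UNSATISFIABLE

Suppose x2 = False.
Unit clause (¬x4) forces x4 = False.
Now (x4) is unsatisfied and unit — conflict.
Backtrack on x2: now try x2 = True.
Unit clause (¬x3) forces x3 = False.
Now (x3) is unsatisfied and unit — conflict.
Both values of x2 lead to a conflict.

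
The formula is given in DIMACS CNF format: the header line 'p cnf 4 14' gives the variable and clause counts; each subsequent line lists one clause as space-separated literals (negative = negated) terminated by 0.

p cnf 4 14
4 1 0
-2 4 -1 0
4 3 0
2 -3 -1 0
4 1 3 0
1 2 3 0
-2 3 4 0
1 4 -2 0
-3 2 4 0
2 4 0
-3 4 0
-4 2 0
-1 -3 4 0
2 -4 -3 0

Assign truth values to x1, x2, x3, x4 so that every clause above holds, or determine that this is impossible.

Case x4 = True:
(x2) alone gives x2 = True.
Every clause is now satisfied; x1, x3 are unconstrained.

x1: True, x2: True, x3: False, x4: True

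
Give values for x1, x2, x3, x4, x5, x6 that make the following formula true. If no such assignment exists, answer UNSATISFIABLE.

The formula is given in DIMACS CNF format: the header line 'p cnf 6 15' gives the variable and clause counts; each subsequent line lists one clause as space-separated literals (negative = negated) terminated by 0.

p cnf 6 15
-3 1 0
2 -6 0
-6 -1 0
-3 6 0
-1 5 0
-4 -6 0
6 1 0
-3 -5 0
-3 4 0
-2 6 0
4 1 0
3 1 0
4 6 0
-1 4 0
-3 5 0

x1 ↦ True, x2 ↦ False, x3 ↦ False, x4 ↦ True, x5 ↦ True, x6 ↦ False

Try x3 = False.
The clause (x1) is unit, so x1 = True.
The clause (¬x6) is unit, so x6 = False.
The clause (x5) is unit, so x5 = True.
The clause (¬x2) is unit, so x2 = False.
The clause (x4) is unit, so x4 = True.
Every clause now holds.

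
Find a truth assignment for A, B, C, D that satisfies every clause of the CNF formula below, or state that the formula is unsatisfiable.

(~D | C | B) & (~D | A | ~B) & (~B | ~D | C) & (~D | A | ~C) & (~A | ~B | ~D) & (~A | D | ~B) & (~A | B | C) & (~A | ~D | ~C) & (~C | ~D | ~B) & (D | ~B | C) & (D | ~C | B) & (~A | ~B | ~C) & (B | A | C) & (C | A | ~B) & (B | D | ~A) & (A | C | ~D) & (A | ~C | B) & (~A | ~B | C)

A=0; B=1; C=1; D=0

Branch on D: set D = 0.
Branch on A: set A = 0.
Branch on B: set B = 1.
Unit clause (C) forces C = 1.
All clauses are satisfied.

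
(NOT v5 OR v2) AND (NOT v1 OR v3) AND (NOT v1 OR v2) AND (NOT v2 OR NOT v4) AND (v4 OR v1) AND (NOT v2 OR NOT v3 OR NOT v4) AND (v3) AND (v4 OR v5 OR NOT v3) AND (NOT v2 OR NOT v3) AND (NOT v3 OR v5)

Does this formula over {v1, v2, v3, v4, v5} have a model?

No

Unit clause (v3) forces v3 = true.
Unit clause (NOT v2) forces v2 = false.
Unit clause (NOT v5) forces v5 = false.
But (v5) is also a unit clause — contradiction.
No assignment satisfies every clause.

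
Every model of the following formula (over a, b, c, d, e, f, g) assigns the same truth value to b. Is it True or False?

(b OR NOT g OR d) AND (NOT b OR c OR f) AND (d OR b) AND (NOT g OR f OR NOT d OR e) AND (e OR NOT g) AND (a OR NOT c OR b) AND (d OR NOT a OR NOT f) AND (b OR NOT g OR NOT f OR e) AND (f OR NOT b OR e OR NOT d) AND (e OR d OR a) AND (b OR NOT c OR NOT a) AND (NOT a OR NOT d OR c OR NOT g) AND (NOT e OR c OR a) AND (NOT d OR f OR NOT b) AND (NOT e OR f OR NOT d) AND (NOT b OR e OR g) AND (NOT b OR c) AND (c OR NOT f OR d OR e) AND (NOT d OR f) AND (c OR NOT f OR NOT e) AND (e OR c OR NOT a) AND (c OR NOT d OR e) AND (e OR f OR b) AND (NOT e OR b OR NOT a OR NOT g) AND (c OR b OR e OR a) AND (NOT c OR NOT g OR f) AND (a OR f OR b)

Suppose b = false.
(d) alone gives d = true.
(f) alone gives f = true.
Branch on e: set e = true.
(c) alone gives c = true.
(a) alone gives a = true.
That conflicts with the unit clause (NOT a).
That branch fails; take e = false instead.
(NOT g) alone gives g = false.
(c) alone gives c = true.
(a) alone gives a = true.
That conflicts with the unit clause (NOT a).
Neither e = true nor e = false works.
So every satisfying assignment has b = True.

True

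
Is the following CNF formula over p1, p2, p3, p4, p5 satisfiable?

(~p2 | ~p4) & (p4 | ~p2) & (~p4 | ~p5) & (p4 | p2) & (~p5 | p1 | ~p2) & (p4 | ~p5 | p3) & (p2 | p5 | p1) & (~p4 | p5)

Unsatisfiable

Case p2 = 0:
(p4) alone gives p4 = 1.
(~p5) alone gives p5 = 0.
But (p5) is also a unit clause — contradiction.
That branch fails; take p2 = 1 instead.
(~p4) alone gives p4 = 0.
But (p4) is also a unit clause — contradiction.
Both values of p2 lead to a conflict.
No assignment satisfies every clause.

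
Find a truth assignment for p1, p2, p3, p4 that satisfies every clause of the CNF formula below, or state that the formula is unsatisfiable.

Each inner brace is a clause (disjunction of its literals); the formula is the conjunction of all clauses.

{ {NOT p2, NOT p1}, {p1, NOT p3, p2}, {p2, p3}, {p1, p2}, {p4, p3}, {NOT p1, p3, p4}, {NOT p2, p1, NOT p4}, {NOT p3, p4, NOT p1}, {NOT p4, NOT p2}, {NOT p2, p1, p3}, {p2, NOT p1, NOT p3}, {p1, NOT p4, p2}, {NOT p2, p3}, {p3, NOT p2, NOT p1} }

Try p2 = true.
(NOT p1) alone gives p1 = false.
(NOT p4) alone gives p4 = false.
(p3) alone gives p3 = true.
Every clause now holds.

p1=false,  p2=true,  p3=true,  p4=false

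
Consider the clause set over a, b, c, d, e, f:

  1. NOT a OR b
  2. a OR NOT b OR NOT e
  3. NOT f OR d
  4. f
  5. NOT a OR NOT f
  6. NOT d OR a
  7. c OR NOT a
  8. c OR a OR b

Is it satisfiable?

The clause (f) is unit, so f = true.
The clause (d) is unit, so d = true.
The clause (NOT a) is unit, so a = false.
Now (a) is unsatisfied and unit — conflict.
No assignment satisfies every clause.

No, unsatisfiable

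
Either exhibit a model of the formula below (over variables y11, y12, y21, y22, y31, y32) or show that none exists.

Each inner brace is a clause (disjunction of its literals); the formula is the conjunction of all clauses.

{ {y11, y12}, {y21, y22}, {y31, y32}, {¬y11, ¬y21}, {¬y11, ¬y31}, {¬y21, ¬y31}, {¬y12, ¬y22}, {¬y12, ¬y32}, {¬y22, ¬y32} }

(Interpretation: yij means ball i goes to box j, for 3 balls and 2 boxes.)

UNSATISFIABLE

Try y11 = True.
The clause (¬y21) is unit, so y21 = False.
The clause (y22) is unit, so y22 = True.
The clause (¬y31) is unit, so y31 = False.
The clause (y32) is unit, so y32 = True.
That conflicts with the unit clause (¬y32).
Undo y11 and try y11 = False.
The clause (y12) is unit, so y12 = True.
The clause (¬y22) is unit, so y22 = False.
The clause (y21) is unit, so y21 = True.
The clause (¬y31) is unit, so y31 = False.
The clause (y32) is unit, so y32 = True.
That conflicts with the unit clause (¬y32).
Either choice for y11 ends in contradiction.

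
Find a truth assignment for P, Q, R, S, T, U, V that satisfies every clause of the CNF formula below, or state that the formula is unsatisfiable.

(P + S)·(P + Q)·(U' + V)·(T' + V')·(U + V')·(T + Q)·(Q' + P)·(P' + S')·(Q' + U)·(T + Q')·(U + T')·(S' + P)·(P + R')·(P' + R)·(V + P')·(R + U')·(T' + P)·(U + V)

Suppose P = 1.
From the singleton clause (S'), S = 0.
From the singleton clause (R), R = 1.
From the singleton clause (V), V = 1.
From the singleton clause (T'), T = 0.
From the singleton clause (U), U = 1.
From the singleton clause (Q), Q = 1.
Now (Q') is unsatisfied and unit — conflict.
Backtrack on P: now try P = 0.
From the singleton clause (S), S = 1.
Now (S') is unsatisfied and unit — conflict.
Either choice for P ends in contradiction.

UNSATISFIABLE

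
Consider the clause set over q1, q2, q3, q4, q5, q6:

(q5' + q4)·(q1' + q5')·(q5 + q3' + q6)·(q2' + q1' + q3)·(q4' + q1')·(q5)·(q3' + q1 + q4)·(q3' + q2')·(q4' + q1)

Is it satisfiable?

No, unsatisfiable

The clause (q5) is unit, so q5 = 1.
The clause (q4) is unit, so q4 = 1.
The clause (q1') is unit, so q1 = 0.
That conflicts with the unit clause (q1).
No assignment satisfies every clause.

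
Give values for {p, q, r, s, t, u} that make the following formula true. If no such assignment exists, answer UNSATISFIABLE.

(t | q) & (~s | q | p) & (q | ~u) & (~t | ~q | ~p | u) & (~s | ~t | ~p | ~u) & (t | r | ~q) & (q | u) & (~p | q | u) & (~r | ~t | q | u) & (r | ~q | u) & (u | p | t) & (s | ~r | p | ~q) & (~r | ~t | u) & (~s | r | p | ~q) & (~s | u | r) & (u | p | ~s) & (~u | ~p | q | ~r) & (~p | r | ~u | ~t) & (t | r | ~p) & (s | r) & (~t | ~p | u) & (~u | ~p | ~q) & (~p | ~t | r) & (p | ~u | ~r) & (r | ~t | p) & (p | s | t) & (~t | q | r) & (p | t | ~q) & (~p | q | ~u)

Try t = 0.
From the singleton clause (q), q = 1.
From the singleton clause (r), r = 1.
From the singleton clause (p), p = 1.
From the singleton clause (~u), u = 0.
Every clause is now satisfied; s is unconstrained.

p=1,  q=1,  r=1,  s=0,  t=0,  u=0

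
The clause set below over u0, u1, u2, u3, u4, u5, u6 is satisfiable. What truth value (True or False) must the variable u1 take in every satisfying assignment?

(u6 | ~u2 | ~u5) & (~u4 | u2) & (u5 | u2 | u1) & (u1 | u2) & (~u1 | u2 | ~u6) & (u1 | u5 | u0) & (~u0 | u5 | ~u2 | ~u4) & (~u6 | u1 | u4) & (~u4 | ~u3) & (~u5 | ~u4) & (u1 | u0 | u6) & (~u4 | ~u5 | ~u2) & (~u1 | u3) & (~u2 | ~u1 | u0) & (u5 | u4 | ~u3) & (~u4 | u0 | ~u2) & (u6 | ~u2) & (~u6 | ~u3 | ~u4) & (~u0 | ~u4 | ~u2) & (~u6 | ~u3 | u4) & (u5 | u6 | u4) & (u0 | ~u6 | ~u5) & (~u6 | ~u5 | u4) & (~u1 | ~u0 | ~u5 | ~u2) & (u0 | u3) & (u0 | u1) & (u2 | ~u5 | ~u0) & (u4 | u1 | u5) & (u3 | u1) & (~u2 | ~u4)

Suppose u1 = 0.
(u2) alone gives u2 = 1.
(u6) alone gives u6 = 1.
(u4) alone gives u4 = 1.
That conflicts with the unit clause (~u4).
So every satisfying assignment has u1 = True.

True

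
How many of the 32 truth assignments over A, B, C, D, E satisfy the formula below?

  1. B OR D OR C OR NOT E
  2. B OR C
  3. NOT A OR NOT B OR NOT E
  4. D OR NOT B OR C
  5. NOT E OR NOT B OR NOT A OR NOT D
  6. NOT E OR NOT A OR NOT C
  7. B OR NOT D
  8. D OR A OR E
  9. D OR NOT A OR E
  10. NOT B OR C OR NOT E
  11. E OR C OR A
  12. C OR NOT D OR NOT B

There are 2^5 = 32 truth assignments over (A, B, C, D, E).
Split on E. With E = true, the clauses containing E are satisfied and NOT E drops from the rest; 3 of the 2^4 = 16 assignments to the other variables satisfy what remains.
With E = false, by the same count on the reduced clause set, 2 assignments work.
(One model: A=F, B=F, C=T, D=F, E=T.)
Total: 3 + 2 = 5.

5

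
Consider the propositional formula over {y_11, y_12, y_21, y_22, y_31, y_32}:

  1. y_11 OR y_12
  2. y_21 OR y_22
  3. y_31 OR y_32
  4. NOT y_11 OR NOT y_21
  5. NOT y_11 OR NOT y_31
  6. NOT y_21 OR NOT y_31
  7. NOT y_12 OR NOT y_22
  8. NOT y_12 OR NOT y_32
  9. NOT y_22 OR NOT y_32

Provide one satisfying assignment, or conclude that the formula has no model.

UNSATISFIABLE

Branch on y_11: set y_11 = true.
(NOT y_21) alone gives y_21 = false.
(y_22) alone gives y_22 = true.
(NOT y_31) alone gives y_31 = false.
(y_32) alone gives y_32 = true.
Now (NOT y_32) is unsatisfied and unit — conflict.
Undo y_11 and try y_11 = false.
(y_12) alone gives y_12 = true.
(NOT y_22) alone gives y_22 = false.
(y_21) alone gives y_21 = true.
(NOT y_31) alone gives y_31 = false.
(y_32) alone gives y_32 = true.
Now (NOT y_32) is unsatisfied and unit — conflict.
Both values of y_11 lead to a conflict.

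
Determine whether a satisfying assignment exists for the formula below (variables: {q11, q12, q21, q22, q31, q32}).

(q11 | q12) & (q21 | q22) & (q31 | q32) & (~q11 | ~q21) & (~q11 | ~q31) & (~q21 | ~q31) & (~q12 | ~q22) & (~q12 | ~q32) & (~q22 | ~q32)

Suppose q11 = 1.
From the singleton clause (~q21), q21 = 0.
From the singleton clause (q22), q22 = 1.
From the singleton clause (~q31), q31 = 0.
From the singleton clause (q32), q32 = 1.
But (~q32) is also a unit clause — contradiction.
Backtrack on q11: now try q11 = 0.
From the singleton clause (q12), q12 = 1.
From the singleton clause (~q22), q22 = 0.
From the singleton clause (q21), q21 = 1.
From the singleton clause (~q31), q31 = 0.
From the singleton clause (q32), q32 = 1.
But (~q32) is also a unit clause — contradiction.
Both values of q11 lead to a conflict.
No assignment satisfies every clause.

No, unsatisfiable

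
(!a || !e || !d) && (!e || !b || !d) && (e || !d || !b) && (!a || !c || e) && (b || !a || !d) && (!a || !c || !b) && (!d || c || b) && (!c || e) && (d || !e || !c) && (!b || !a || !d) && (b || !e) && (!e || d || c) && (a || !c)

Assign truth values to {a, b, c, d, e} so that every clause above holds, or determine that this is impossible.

a=true; b=true; c=false; d=false; e=false

Suppose c = false.
Suppose d = false.
From the singleton clause (!e), e = false.
All clauses hold; a, b can take either value.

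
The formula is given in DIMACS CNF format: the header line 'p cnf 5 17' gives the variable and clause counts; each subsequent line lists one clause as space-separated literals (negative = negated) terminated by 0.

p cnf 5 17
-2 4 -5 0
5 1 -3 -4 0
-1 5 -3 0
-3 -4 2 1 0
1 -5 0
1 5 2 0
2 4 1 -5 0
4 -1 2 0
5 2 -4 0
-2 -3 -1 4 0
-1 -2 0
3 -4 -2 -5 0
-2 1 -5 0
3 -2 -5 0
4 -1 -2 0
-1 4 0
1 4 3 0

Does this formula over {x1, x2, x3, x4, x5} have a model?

Satisfiable

Suppose x1 = True.
The clause (¬x2) is unit, so x2 = False.
The clause (x4) is unit, so x4 = True.
The clause (x5) is unit, so x5 = True.
All clauses hold; x3 can take either value.
A satisfying assignment: x1=True, x2=False, x3=False, x4=True, x5=True.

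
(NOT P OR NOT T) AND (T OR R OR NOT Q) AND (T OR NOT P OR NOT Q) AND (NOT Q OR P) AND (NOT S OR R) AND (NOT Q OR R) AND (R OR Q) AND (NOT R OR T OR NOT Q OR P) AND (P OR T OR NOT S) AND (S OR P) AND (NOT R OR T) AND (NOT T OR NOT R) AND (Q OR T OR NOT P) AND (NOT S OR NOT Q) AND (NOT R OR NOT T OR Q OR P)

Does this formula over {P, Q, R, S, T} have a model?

Case P = false:
(NOT Q) alone gives Q = false.
(R) alone gives R = true.
(S) alone gives S = true.
(T) alone gives T = true.
Now (NOT T) is unsatisfied and unit — conflict.
So P must be the other value — set P = true.
(NOT T) alone gives T = false.
(NOT Q) alone gives Q = false.
Now (Q) is unsatisfied and unit — conflict.
Both values of P lead to a conflict.
No assignment satisfies every clause.

Unsatisfiable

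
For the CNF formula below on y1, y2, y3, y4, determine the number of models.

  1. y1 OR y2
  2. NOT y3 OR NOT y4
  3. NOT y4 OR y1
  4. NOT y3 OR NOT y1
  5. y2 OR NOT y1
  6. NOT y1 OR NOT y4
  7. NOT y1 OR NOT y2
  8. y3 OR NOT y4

2

There are 2^4 = 16 truth assignments over (y1, y2, y3, y4).
Check each against the 8 clauses (columns in the order y1, y2, y3, y4):
  F F F F  ✗ fails (y1 OR y2)
  F F F T  ✗ fails (y1 OR y2)
  F F T F  ✗ fails (y1 OR y2)
  F F T T  ✗ fails (y1 OR y2)
  F T F F  ✓ satisfies all
  F T F T  ✗ fails (NOT y4 OR y1)
  F T T F  ✓ satisfies all
  F T T T  ✗ fails (NOT y3 OR NOT y4)
  T F F F  ✗ fails (y2 OR NOT y1)
  T F F T  ✗ fails (y2 OR NOT y1)
  T F T F  ✗ fails (NOT y3 OR NOT y1)
  T F T T  ✗ fails (NOT y3 OR NOT y4)
  T T F F  ✗ fails (NOT y1 OR NOT y2)
  T T F T  ✗ fails (NOT y1 OR NOT y4)
  T T T F  ✗ fails (NOT y3 OR NOT y1)
  T T T T  ✗ fails (NOT y3 OR NOT y4)
2 of the 16 rows are models.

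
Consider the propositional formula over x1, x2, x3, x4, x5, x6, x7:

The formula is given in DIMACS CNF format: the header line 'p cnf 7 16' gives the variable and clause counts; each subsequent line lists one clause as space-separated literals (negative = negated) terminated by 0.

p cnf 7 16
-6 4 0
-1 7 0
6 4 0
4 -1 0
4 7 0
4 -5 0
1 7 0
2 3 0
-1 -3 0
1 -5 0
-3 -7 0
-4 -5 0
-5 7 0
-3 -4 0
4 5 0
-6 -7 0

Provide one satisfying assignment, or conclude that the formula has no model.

x1: True,  x2: True,  x3: False,  x4: True,  x5: False,  x6: False,  x7: True

Try x6 = False.
Unit clause (x4) forces x4 = True.
Unit clause (¬x5) forces x5 = False.
Unit clause (¬x3) forces x3 = False.
Unit clause (x2) forces x2 = True.
Try x1 = True.
Unit clause (x7) forces x7 = True.
Every clause now holds.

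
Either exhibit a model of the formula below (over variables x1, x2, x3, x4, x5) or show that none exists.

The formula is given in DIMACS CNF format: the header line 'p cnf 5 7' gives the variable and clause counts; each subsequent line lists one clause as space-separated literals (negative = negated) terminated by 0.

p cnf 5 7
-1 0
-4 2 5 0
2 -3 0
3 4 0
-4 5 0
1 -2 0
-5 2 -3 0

x1: False, x2: False, x3: False, x4: True, x5: True

The clause (¬x1) is unit, so x1 = False.
The clause (¬x2) is unit, so x2 = False.
The clause (¬x3) is unit, so x3 = False.
The clause (x4) is unit, so x4 = True.
The clause (x5) is unit, so x5 = True.
All clauses are satisfied.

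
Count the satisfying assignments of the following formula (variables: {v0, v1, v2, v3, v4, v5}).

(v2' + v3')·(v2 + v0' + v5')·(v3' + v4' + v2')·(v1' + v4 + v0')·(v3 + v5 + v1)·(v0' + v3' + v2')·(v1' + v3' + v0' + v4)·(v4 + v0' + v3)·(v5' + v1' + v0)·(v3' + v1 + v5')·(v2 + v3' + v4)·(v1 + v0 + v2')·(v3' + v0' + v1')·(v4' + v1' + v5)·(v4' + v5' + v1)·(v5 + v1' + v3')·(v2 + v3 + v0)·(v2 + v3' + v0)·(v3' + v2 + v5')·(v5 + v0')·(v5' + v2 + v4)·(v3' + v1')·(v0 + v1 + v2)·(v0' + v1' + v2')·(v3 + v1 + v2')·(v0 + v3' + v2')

There are 2^6 = 64 truth assignments over (v0, v1, v2, v3, v4, v5).
Split on v0. With v0 = 1, the clauses containing v0 are satisfied and v0' drops from the rest; 0 of the 2^5 = 32 assignments to the other variables satisfy what remains.
With v0 = 0, by the same count on the reduced clause set, 1 assignment works.
(One model: v0=F, v1=T, v2=T, v3=F, v4=F, v5=F.)
Total: 0 + 1 = 1.

1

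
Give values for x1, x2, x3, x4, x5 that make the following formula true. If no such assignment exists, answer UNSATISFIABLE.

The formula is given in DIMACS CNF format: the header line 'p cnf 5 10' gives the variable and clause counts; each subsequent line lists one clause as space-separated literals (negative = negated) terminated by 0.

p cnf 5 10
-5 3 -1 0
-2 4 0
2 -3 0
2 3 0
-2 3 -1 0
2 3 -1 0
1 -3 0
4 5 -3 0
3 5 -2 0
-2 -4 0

UNSATISFIABLE

Branch on x2: set x2 = False.
The clause (¬x3) is unit, so x3 = False.
Now (x3) is unsatisfied and unit — conflict.
So x2 must be the other value — set x2 = True.
The clause (x4) is unit, so x4 = True.
Now (¬x4) is unsatisfied and unit — conflict.
Either choice for x2 ends in contradiction.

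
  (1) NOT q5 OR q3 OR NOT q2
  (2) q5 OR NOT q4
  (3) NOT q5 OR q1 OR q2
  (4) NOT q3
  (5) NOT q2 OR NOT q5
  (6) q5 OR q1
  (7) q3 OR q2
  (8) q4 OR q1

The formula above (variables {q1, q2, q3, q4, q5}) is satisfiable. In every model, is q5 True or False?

False

Suppose q5 = true.
The clause (NOT q3) is unit, so q3 = false.
The clause (NOT q2) is unit, so q2 = false.
Now (q2) is unsatisfied and unit — conflict.
So every satisfying assignment has q5 = False.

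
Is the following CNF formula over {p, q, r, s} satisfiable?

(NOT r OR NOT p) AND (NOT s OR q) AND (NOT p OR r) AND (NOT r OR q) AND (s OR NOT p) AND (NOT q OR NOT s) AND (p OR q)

Branch on r: set r = false.
The clause (NOT p) is unit, so p = false.
The clause (q) is unit, so q = true.
The clause (NOT s) is unit, so s = false.
Every clause now holds.
A satisfying assignment: p ↦ false, q ↦ true, r ↦ false, s ↦ false.

Satisfiable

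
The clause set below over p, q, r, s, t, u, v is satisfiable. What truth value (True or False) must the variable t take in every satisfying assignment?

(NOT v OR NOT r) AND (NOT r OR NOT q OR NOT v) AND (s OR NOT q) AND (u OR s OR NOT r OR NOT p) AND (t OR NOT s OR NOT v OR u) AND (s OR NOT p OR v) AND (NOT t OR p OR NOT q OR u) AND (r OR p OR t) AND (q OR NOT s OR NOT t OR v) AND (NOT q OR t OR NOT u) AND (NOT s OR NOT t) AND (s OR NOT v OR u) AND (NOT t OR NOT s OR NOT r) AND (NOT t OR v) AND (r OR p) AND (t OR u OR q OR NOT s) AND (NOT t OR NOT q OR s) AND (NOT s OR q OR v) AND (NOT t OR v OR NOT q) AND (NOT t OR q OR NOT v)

Suppose t = true.
(NOT s) alone gives s = false.
(NOT q) alone gives q = false.
(v) alone gives v = true.
But (NOT v) is also a unit clause — contradiction.
So every satisfying assignment has t = False.

False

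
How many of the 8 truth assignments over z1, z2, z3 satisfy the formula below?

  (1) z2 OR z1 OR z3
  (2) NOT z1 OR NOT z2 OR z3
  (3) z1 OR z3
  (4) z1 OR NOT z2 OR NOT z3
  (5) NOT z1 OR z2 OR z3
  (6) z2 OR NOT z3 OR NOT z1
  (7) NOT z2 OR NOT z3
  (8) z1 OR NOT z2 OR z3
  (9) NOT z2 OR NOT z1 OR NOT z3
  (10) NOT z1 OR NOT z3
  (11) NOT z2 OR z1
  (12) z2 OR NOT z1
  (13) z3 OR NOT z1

1

There are 2^3 = 8 truth assignments over (z1, z2, z3).
Check each against the 13 clauses (columns in the order z1, z2, z3):
  F F F  ✗ fails (z2 OR z1 OR z3)
  F F T  ✓ satisfies all
  F T F  ✗ fails (z1 OR z3)
  F T T  ✗ fails (z1 OR NOT z2 OR NOT z3)
  T F F  ✗ fails (NOT z1 OR z2 OR z3)
  T F T  ✗ fails (z2 OR NOT z3 OR NOT z1)
  T T F  ✗ fails (NOT z1 OR NOT z2 OR z3)
  T T T  ✗ fails (NOT z2 OR NOT z3)
1 of the 8 rows is a model.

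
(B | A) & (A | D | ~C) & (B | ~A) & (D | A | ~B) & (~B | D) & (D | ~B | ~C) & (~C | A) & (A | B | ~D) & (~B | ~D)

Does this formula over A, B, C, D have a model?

No, unsatisfiable

Case B = 1:
(D) alone gives D = 1.
That conflicts with the unit clause (~D).
Undo B and try B = 0.
(A) alone gives A = 1.
That conflicts with the unit clause (~A).
Neither B = 1 nor B = 0 works.
No assignment satisfies every clause.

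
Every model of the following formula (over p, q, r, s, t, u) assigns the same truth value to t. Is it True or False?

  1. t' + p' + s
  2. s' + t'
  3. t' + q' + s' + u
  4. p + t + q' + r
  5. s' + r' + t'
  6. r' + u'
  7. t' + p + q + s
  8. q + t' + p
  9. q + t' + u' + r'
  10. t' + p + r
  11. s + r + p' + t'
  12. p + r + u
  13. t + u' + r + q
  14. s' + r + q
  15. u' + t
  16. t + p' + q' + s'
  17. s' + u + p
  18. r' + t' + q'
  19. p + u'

False

Suppose t = 1.
From the singleton clause (s'), s = 0.
From the singleton clause (p'), p = 0.
From the singleton clause (q), q = 1.
From the singleton clause (r), r = 1.
But (r') is also a unit clause — contradiction.
So every satisfying assignment has t = False.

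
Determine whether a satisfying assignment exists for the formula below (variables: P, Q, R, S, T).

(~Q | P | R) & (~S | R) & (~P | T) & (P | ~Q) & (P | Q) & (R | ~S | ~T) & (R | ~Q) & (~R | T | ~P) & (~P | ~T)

Case S = 0:
Case P = 0:
From the singleton clause (~Q), Q = 0.
Now (Q) is unsatisfied and unit — conflict.
Undo P and try P = 1.
From the singleton clause (T), T = 1.
Now (~T) is unsatisfied and unit — conflict.
Both values of P lead to a conflict.
Undo S and try S = 1.
From the singleton clause (R), R = 1.
Case P = 0:
From the singleton clause (~Q), Q = 0.
Now (Q) is unsatisfied and unit — conflict.
Undo P and try P = 1.
From the singleton clause (T), T = 1.
Now (~T) is unsatisfied and unit — conflict.
Both values of P lead to a conflict.
Both values of S lead to a conflict.
No assignment satisfies every clause.

No, unsatisfiable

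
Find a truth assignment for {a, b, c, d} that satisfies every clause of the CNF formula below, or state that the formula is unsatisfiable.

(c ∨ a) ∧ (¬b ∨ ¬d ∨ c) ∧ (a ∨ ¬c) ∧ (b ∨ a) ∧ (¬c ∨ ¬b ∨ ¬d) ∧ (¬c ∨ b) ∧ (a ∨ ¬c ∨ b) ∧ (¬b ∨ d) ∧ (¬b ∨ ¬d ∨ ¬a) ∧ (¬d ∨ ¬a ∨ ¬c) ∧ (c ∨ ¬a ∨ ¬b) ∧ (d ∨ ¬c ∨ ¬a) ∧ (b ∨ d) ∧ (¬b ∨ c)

a: True; b: False; c: False; d: True

Suppose c = False.
(a) alone gives a = True.
(¬b) alone gives b = False.
(d) alone gives d = True.
Every clause now holds.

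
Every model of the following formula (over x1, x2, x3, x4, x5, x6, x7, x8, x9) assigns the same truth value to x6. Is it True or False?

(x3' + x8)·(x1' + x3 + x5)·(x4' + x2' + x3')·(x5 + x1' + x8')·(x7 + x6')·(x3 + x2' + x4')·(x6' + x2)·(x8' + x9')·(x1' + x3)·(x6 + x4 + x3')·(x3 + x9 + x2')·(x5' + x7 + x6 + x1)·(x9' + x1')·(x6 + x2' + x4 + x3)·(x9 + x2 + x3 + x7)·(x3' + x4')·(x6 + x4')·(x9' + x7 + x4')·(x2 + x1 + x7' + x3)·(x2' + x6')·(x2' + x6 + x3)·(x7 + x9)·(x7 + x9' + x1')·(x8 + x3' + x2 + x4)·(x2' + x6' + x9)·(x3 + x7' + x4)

Suppose x6 = 1.
Unit clause (x7) forces x7 = 1.
Unit clause (x2) forces x2 = 1.
Now (x2') is unsatisfied and unit — conflict.
So every satisfying assignment has x6 = False.

False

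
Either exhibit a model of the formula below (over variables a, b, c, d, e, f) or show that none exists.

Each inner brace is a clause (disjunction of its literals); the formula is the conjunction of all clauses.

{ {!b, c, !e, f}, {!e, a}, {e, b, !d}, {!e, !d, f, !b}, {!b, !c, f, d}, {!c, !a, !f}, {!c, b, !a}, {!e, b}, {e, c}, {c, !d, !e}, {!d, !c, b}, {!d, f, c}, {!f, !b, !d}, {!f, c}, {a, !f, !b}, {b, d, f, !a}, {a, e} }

a: true, b: true, c: true, d: true, e: false, f: false

Case e = false:
From the singleton clause (c), c = true.
From the singleton clause (a), a = true.
From the singleton clause (!f), f = false.
From the singleton clause (b), b = true.
From the singleton clause (d), d = true.
This assignment satisfies each clause.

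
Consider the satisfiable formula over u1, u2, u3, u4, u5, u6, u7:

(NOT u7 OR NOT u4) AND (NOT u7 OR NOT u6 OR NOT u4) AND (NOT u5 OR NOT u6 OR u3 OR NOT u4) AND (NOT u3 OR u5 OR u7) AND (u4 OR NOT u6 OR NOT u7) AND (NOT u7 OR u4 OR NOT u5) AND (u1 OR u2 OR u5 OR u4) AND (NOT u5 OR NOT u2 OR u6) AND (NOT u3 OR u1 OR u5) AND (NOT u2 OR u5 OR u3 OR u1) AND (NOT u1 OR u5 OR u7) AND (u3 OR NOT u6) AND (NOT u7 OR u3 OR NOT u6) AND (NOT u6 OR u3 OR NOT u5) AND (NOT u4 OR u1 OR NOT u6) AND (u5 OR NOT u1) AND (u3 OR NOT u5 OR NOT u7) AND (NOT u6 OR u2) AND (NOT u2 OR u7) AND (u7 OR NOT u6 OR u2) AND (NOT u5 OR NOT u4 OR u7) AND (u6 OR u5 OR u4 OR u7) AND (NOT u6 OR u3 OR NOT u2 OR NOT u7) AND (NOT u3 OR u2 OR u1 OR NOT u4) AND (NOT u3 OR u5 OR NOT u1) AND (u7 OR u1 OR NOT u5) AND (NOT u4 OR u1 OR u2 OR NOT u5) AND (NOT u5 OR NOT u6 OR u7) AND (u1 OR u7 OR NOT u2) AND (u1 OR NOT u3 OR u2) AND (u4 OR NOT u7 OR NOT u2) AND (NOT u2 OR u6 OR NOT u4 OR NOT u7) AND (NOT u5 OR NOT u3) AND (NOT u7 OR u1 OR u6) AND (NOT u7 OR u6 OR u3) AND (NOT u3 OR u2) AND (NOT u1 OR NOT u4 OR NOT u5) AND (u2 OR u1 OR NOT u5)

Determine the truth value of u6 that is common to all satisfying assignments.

False

Suppose u6 = true.
From the singleton clause (u3), u3 = true.
From the singleton clause (u2), u2 = true.
From the singleton clause (u7), u7 = true.
From the singleton clause (NOT u4), u4 = false.
But (u4) is also a unit clause — contradiction.
So every satisfying assignment has u6 = False.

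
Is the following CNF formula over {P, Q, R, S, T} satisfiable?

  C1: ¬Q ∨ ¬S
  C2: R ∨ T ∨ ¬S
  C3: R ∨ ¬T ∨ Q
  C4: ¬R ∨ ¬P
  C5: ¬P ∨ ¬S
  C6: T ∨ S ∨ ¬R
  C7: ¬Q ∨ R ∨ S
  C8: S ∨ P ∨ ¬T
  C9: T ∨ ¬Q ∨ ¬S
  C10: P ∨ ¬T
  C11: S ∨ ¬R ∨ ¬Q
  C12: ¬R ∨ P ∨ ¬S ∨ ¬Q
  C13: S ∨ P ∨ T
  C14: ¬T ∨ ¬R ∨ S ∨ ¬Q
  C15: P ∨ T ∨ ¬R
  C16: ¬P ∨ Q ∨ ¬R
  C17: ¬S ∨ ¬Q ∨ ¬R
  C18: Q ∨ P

Case Q = False:
(P) alone gives P = True.
(¬R) alone gives R = False.
(¬T) alone gives T = False.
(¬S) alone gives S = False.
Every clause now holds.
A satisfying assignment: P ↦ True, Q ↦ False, R ↦ False, S ↦ False, T ↦ False.

Yes, satisfiable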